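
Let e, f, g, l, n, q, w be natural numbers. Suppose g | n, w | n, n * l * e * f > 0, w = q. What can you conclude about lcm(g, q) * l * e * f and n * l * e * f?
lcm(g, q) * l * e * f ≤ n * l * e * f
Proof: Because w = q and w | n, q | n. Since g | n, lcm(g, q) | n. Then lcm(g, q) * l | n * l. Then lcm(g, q) * l * e | n * l * e. Then lcm(g, q) * l * e * f | n * l * e * f. n * l * e * f > 0, so lcm(g, q) * l * e * f ≤ n * l * e * f.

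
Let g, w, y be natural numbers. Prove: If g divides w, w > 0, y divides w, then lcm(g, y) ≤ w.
Because g divides w and y divides w, lcm(g, y) divides w. w > 0, so lcm(g, y) ≤ w.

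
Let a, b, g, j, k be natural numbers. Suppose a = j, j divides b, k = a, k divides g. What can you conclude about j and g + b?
j divides g + b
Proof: From k = a and a = j, k = j. Since k divides g, j divides g. j divides b, so j divides g + b.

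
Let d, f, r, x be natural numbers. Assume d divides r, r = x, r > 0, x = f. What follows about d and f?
d ≤ f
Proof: r = x and x = f, hence r = f. d divides r and r > 0, therefore d ≤ r. Since r = f, d ≤ f.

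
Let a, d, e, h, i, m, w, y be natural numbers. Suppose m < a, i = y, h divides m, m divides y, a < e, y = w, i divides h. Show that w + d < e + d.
Because i divides h and h divides m, i divides m. i = y, so y divides m. Since m divides y, m = y. y = w, so m = w. Because m < a and a < e, m < e. m = w, so w < e. Then w + d < e + d.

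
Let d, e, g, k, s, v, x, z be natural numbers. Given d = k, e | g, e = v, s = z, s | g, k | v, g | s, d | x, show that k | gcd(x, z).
Since d = k and d | x, k | x. Because g | s and s | g, g = s. From e = v and e | g, v | g. Since k | v, k | g. Since g = s, k | s. Since s = z, k | z. k | x, so k | gcd(x, z).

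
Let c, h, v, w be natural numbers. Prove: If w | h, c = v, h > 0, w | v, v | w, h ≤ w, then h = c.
Since v | w and w | v, v = w. Since c = v, c = w. Since w | h and h > 0, w ≤ h. h ≤ w, so w = h. Since c = w, c = h. Then h = c.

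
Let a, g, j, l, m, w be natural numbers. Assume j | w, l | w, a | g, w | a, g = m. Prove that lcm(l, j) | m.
Since l | w and j | w, lcm(l, j) | w. w | a and a | g, thus w | g. Because g = m, w | m. Since lcm(l, j) | w, lcm(l, j) | m.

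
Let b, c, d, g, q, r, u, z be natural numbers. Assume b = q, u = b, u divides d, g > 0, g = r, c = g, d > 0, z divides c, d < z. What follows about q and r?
q < r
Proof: u = b and b = q, so u = q. From u divides d and d > 0, u ≤ d. Since d < z, u < z. Since c = g and z divides c, z divides g. From g > 0, z ≤ g. g = r, so z ≤ r. Since u < z, u < r. u = q, so q < r.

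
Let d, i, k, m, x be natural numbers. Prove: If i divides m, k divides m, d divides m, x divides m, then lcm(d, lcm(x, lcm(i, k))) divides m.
Since i divides m and k divides m, lcm(i, k) divides m. x divides m, so lcm(x, lcm(i, k)) divides m. Since d divides m, lcm(d, lcm(x, lcm(i, k))) divides m.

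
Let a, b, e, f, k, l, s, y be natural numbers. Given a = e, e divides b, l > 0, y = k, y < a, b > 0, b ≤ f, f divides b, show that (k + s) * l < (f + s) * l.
f divides b and b > 0, therefore f ≤ b. b ≤ f, so b = f. a = e and y < a, therefore y < e. Since e divides b and b > 0, e ≤ b. Since y < e, y < b. Since b = f, y < f. From y = k, k < f. Then k + s < f + s. Combined with l > 0, by multiplying by a positive, (k + s) * l < (f + s) * l.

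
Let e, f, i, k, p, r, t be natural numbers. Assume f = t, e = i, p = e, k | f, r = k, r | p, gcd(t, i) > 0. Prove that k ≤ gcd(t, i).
f = t and k | f, hence k | t. p = e and e = i, hence p = i. Since r | p, r | i. r = k, so k | i. k | t, so k | gcd(t, i). gcd(t, i) > 0, so k ≤ gcd(t, i).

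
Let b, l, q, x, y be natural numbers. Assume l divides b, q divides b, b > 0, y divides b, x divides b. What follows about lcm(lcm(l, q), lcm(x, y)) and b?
lcm(lcm(l, q), lcm(x, y)) ≤ b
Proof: l divides b and q divides b, thus lcm(l, q) divides b. From x divides b and y divides b, lcm(x, y) divides b. Because lcm(l, q) divides b, lcm(lcm(l, q), lcm(x, y)) divides b. b > 0, so lcm(lcm(l, q), lcm(x, y)) ≤ b.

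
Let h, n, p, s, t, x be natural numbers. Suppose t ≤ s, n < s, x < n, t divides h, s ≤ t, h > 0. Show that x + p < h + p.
s ≤ t and t ≤ s, so s = t. Since x < n and n < s, x < s. Since s = t, x < t. Because t divides h and h > 0, t ≤ h. x < t, so x < h. Then x + p < h + p.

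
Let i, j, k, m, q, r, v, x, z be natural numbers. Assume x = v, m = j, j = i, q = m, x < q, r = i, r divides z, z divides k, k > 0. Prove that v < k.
m = j and j = i, therefore m = i. q = m and x < q, so x < m. Since m = i, x < i. r divides z and z divides k, thus r divides k. Since r = i, i divides k. Because k > 0, i ≤ k. Since x < i, x < k. x = v, so v < k.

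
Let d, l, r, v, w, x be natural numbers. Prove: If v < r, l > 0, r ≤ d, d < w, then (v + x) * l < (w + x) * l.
v < r and r ≤ d, hence v < d. Since d < w, v < w. Then v + x < w + x. Combining with l > 0, by multiplying by a positive, (v + x) * l < (w + x) * l.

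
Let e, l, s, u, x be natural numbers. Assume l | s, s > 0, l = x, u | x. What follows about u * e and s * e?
u * e ≤ s * e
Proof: Because l = x and l | s, x | s. Because u | x, u | s. s > 0, so u ≤ s. Then u * e ≤ s * e.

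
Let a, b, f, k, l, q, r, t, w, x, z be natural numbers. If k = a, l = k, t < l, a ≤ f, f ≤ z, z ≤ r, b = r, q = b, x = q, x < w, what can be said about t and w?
t < w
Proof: Because l = k and t < l, t < k. k = a, so t < a. Since a ≤ f and f ≤ z, a ≤ z. t < a, so t < z. x = q and x < w, thus q < w. q = b, so b < w. b = r, so r < w. z ≤ r, so z < w. Since t < z, t < w.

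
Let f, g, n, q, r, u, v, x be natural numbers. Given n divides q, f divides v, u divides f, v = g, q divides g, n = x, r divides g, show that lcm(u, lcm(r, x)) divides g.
Since u divides f and f divides v, u divides v. Since v = g, u divides g. n divides q and q divides g, hence n divides g. n = x, so x divides g. r divides g, so lcm(r, x) divides g. Because u divides g, lcm(u, lcm(r, x)) divides g.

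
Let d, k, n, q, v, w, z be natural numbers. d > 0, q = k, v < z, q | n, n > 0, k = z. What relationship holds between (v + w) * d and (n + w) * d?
(v + w) * d < (n + w) * d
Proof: Because q = k and k = z, q = z. q | n, so z | n. Since n > 0, z ≤ n. v < z, so v < n. Then v + w < n + w. From d > 0, (v + w) * d < (n + w) * d.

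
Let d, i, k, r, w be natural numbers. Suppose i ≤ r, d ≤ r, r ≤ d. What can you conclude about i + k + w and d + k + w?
i + k + w ≤ d + k + w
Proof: r ≤ d and d ≤ r, therefore r = d. i ≤ r, so i ≤ d. Then i + k ≤ d + k. Then i + k + w ≤ d + k + w.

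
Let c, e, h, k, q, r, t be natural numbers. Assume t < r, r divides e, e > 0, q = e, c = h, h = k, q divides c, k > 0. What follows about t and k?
t < k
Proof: From r divides e and e > 0, r ≤ e. Since t < r, t < e. c = h and h = k, thus c = k. Because q divides c, q divides k. Since k > 0, q ≤ k. Since q = e, e ≤ k. t < e, so t < k.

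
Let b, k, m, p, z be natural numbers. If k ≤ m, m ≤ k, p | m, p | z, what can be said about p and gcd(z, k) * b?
p | gcd(z, k) * b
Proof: m ≤ k and k ≤ m, hence m = k. Since p | m, p | k. p | z, so p | gcd(z, k). Then p | gcd(z, k) * b.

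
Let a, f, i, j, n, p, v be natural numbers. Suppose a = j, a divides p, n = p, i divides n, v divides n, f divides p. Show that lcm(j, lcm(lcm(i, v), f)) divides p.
From a = j and a divides p, j divides p. i divides n and v divides n, therefore lcm(i, v) divides n. Since n = p, lcm(i, v) divides p. Since f divides p, lcm(lcm(i, v), f) divides p. Since j divides p, lcm(j, lcm(lcm(i, v), f)) divides p.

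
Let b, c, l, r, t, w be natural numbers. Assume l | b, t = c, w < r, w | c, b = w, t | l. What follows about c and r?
c < r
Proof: Since t = c and t | l, c | l. b = w and l | b, thus l | w. c | l, so c | w. Since w | c, w = c. w < r, so c < r.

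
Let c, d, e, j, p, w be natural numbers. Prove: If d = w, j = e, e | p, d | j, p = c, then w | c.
Because j = e and d | j, d | e. p = c and e | p, hence e | c. d | e, so d | c. Since d = w, w | c.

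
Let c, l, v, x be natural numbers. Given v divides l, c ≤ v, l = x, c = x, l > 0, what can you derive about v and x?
v = x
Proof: From v divides l and l > 0, v ≤ l. Since l = x, v ≤ x. c = x and c ≤ v, thus x ≤ v. v ≤ x, so v = x.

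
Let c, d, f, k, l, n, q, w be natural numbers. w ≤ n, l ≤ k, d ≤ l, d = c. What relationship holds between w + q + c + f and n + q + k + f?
w + q + c + f ≤ n + q + k + f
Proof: w ≤ n, thus w + q ≤ n + q. d ≤ l and l ≤ k, thus d ≤ k. Since d = c, c ≤ k. Then c + f ≤ k + f. Since w + q ≤ n + q, w + q + c + f ≤ n + q + k + f.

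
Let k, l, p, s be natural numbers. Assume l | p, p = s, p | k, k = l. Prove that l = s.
k = l and p | k, thus p | l. l | p, so l = p. Because p = s, l = s.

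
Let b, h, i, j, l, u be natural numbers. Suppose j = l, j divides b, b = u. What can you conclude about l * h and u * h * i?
l * h divides u * h * i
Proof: From b = u and j divides b, j divides u. j = l, so l divides u. Then l * h divides u * h. Then l * h divides u * h * i.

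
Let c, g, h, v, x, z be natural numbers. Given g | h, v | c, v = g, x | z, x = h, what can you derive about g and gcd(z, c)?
g | gcd(z, c)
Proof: x = h and x | z, so h | z. Since g | h, g | z. v = g and v | c, so g | c. Since g | z, g | gcd(z, c).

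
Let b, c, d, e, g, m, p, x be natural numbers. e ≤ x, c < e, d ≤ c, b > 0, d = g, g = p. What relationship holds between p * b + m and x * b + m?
p * b + m < x * b + m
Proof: d = g and g = p, therefore d = p. c < e and e ≤ x, hence c < x. Since d ≤ c, d < x. Since d = p, p < x. Since b > 0, p * b < x * b. Then p * b + m < x * b + m.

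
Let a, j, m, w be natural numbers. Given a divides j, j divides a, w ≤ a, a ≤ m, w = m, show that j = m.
From j divides a and a divides j, j = a. Because w = m and w ≤ a, m ≤ a. a ≤ m, so a = m. Since j = a, j = m.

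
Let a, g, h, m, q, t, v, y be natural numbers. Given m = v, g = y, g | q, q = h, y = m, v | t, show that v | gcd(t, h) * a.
g = y and y = m, so g = m. Since g | q, m | q. Since m = v, v | q. q = h, so v | h. Since v | t, v | gcd(t, h). Then v | gcd(t, h) * a.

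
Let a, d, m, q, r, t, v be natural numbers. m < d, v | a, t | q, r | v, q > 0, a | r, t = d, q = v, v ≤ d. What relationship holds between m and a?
m < a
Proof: Since t | q and q > 0, t ≤ q. Since q = v, t ≤ v. t = d, so d ≤ v. v ≤ d, so d = v. a | r and r | v, therefore a | v. Since v | a, v = a. d = v, so d = a. m < d, so m < a.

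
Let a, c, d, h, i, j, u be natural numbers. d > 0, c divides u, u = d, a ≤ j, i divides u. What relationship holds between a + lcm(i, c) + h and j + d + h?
a + lcm(i, c) + h ≤ j + d + h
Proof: Since i divides u and c divides u, lcm(i, c) divides u. Because u = d, lcm(i, c) divides d. d > 0, so lcm(i, c) ≤ d. Then lcm(i, c) + h ≤ d + h. Since a ≤ j, a + lcm(i, c) + h ≤ j + d + h.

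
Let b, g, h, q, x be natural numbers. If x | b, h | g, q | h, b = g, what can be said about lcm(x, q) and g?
lcm(x, q) | g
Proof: Since b = g and x | b, x | g. q | h and h | g, thus q | g. x | g, so lcm(x, q) | g.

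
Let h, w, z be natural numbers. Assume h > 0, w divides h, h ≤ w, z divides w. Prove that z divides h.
w divides h and h > 0, therefore w ≤ h. Since h ≤ w, w = h. z divides w, so z divides h.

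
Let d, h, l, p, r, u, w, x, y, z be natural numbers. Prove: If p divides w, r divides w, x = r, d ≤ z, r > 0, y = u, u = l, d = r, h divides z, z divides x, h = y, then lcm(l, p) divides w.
Since y = u and u = l, y = l. Because x = r and z divides x, z divides r. r > 0, so z ≤ r. d = r and d ≤ z, thus r ≤ z. Since z ≤ r, z = r. From h = y and h divides z, y divides z. Since z = r, y divides r. Since r divides w, y divides w. y = l, so l divides w. p divides w, so lcm(l, p) divides w.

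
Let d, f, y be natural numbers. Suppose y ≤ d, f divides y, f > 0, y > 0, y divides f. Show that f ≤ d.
y divides f and f > 0, thus y ≤ f. From f divides y and y > 0, f ≤ y. y ≤ f, so y = f. y ≤ d, so f ≤ d.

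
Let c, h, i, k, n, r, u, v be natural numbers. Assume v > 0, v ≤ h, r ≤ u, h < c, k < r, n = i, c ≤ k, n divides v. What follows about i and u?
i < u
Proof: n divides v and v > 0, so n ≤ v. Because v ≤ h, n ≤ h. Since n = i, i ≤ h. Because h < c and c ≤ k, h < k. From k < r and r ≤ u, k < u. Since h < k, h < u. Since i ≤ h, i < u.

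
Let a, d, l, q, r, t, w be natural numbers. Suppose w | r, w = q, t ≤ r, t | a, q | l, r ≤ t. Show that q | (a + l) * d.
r ≤ t and t ≤ r, so r = t. w | r, so w | t. t | a, so w | a. w = q, so q | a. q | l, so q | a + l. Then q | (a + l) * d.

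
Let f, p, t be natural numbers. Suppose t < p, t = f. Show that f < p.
Since t = f and t < p, by substitution, f < p.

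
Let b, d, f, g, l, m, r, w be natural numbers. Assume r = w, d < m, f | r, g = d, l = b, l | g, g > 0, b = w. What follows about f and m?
f < m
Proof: Since r = w and f | r, f | w. l = b and b = w, thus l = w. Since l | g, w | g. Because f | w, f | g. g > 0, so f ≤ g. g = d, so f ≤ d. Since d < m, f < m.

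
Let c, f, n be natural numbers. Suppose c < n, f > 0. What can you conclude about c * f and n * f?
c * f < n * f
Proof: c < n and f > 0. By multiplying by a positive, c * f < n * f.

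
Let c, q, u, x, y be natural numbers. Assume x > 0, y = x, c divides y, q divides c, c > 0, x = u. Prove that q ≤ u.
Since q divides c and c > 0, q ≤ c. y = x and c divides y, thus c divides x. From x > 0, c ≤ x. x = u, so c ≤ u. From q ≤ c, q ≤ u.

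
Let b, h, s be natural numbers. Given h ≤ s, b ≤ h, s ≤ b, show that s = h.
Because s ≤ b and b ≤ h, s ≤ h. Since h ≤ s, s = h.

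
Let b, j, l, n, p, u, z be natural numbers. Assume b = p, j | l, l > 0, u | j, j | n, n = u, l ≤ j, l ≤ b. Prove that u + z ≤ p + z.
Since j | l and l > 0, j ≤ l. l ≤ j, so l = j. Since n = u and j | n, j | u. Since u | j, j = u. l = j, so l = u. b = p and l ≤ b, thus l ≤ p. l = u, so u ≤ p. Then u + z ≤ p + z.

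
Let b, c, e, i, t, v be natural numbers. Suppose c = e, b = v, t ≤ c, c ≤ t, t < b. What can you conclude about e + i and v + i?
e + i < v + i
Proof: Because t ≤ c and c ≤ t, t = c. Since t < b, c < b. Since b = v, c < v. From c = e, e < v. Then e + i < v + i.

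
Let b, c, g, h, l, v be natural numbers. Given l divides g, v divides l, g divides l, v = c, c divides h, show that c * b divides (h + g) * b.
l divides g and g divides l, therefore l = g. v = c and v divides l, therefore c divides l. l = g, so c divides g. c divides h, so c divides h + g. Then c * b divides (h + g) * b.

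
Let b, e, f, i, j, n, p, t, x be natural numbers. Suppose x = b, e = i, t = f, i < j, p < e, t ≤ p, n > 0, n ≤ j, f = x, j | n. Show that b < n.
Since j | n and n > 0, j ≤ n. n ≤ j, so j = n. t = f and f = x, hence t = x. Since x = b, t = b. e = i and p < e, thus p < i. Since t ≤ p, t < i. Since t = b, b < i. Since i < j, b < j. Since j = n, b < n.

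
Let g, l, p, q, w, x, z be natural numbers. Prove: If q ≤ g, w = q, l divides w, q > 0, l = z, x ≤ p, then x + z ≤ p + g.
w = q and l divides w, so l divides q. q > 0, so l ≤ q. q ≤ g, so l ≤ g. Because l = z, z ≤ g. x ≤ p, so x + z ≤ p + g.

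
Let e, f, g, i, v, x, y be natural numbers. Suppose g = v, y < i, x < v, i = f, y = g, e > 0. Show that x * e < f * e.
y = g and g = v, hence y = v. Since y < i, v < i. Since x < v, x < i. Since i = f, x < f. Using e > 0, by multiplying by a positive, x * e < f * e.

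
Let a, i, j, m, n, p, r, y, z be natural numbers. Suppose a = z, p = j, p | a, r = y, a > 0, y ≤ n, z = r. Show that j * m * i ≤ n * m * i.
From a = z and z = r, a = r. Since r = y, a = y. Since p | a and a > 0, p ≤ a. a = y, so p ≤ y. y ≤ n, so p ≤ n. p = j, so j ≤ n. Then j * m ≤ n * m. Then j * m * i ≤ n * m * i.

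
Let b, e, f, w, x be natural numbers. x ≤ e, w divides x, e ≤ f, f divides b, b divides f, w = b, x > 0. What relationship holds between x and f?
x = f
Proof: From x ≤ e and e ≤ f, x ≤ f. Since b divides f and f divides b, b = f. w = b, so w = f. w divides x and x > 0, thus w ≤ x. Since w = f, f ≤ x. x ≤ f, so x = f.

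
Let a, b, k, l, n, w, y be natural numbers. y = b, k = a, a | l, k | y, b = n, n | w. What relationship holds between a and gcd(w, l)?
a | gcd(w, l)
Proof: Because y = b and b = n, y = n. Since k = a and k | y, a | y. y = n, so a | n. Since n | w, a | w. Since a | l, a | gcd(w, l).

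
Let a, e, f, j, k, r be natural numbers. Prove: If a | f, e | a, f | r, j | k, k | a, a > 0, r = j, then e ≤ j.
Since r = j and f | r, f | j. Since a | f, a | j. Because j | k and k | a, j | a. a | j, so a = j. Since e | a and a > 0, e ≤ a. Since a = j, e ≤ j.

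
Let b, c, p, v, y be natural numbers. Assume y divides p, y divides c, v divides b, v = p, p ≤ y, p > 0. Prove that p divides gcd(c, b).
y divides p and p > 0, therefore y ≤ p. Since p ≤ y, y = p. y divides c, so p divides c. v = p and v divides b, thus p divides b. Since p divides c, p divides gcd(c, b).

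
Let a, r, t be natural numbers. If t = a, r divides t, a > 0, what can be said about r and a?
r ≤ a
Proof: Because t = a and r divides t, r divides a. a > 0, so r ≤ a.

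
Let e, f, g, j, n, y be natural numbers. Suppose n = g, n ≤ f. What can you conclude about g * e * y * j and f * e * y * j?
g * e * y * j ≤ f * e * y * j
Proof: n = g and n ≤ f, hence g ≤ f. By multiplying by a non-negative, g * e ≤ f * e. By multiplying by a non-negative, g * e * y ≤ f * e * y. By multiplying by a non-negative, g * e * y * j ≤ f * e * y * j.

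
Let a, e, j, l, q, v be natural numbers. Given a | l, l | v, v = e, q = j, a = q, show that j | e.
From a = q and a | l, q | l. From v = e and l | v, l | e. q | l, so q | e. q = j, so j | e.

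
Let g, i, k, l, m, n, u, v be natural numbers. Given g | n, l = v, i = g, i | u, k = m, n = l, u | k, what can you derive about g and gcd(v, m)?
g | gcd(v, m)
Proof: n = l and l = v, thus n = v. g | n, so g | v. From i | u and u | k, i | k. k = m, so i | m. Since i = g, g | m. Since g | v, g | gcd(v, m).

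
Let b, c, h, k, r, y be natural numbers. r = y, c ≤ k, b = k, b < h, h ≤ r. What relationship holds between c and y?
c < y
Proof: Because b = k and b < h, k < h. Since h ≤ r, k < r. Since c ≤ k, c < r. r = y, so c < y.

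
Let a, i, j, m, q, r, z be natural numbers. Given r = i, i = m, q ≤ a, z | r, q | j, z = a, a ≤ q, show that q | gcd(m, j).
a ≤ q and q ≤ a, thus a = q. r = i and i = m, thus r = m. z | r, so z | m. Because z = a, a | m. a = q, so q | m. q | j, so q | gcd(m, j).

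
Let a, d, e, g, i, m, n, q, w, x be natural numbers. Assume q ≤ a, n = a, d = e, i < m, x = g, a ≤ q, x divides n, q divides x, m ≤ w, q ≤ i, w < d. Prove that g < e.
a ≤ q and q ≤ a, thus a = q. Since n = a and x divides n, x divides a. a = q, so x divides q. q divides x, so q = x. x = g, so q = g. Because q ≤ i, g ≤ i. Since d = e and w < d, w < e. Since m ≤ w, m < e. Since i < m, i < e. Since g ≤ i, g < e.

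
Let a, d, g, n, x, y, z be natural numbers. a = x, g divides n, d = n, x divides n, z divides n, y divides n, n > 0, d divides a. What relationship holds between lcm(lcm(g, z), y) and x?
lcm(lcm(g, z), y) ≤ x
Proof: Because a = x and d divides a, d divides x. From d = n, n divides x. x divides n, so n = x. Since g divides n and z divides n, lcm(g, z) divides n. Since y divides n, lcm(lcm(g, z), y) divides n. n > 0, so lcm(lcm(g, z), y) ≤ n. n = x, so lcm(lcm(g, z), y) ≤ x.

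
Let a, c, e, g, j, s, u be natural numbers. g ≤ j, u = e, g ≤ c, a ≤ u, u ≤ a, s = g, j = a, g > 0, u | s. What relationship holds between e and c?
e ≤ c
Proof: From a ≤ u and u ≤ a, a = u. Since j = a, j = u. Since g ≤ j, g ≤ u. From s = g and u | s, u | g. Since g > 0, u ≤ g. Since g ≤ u, g = u. Since g ≤ c, u ≤ c. Since u = e, e ≤ c.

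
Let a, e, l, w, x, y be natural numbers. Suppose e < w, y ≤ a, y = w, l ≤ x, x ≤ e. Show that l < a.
Since x ≤ e and e < w, x < w. Since l ≤ x, l < w. y = w and y ≤ a, therefore w ≤ a. Since l < w, l < a.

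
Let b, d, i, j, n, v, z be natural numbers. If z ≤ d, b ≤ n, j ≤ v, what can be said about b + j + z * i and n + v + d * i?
b + j + z * i ≤ n + v + d * i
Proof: z ≤ d. By multiplying by a non-negative, z * i ≤ d * i. Since j ≤ v, j + z * i ≤ v + d * i. b ≤ n, so b + j + z * i ≤ n + v + d * i.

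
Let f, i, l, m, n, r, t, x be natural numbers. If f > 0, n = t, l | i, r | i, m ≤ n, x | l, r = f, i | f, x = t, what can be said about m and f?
m ≤ f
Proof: Since n = t and m ≤ n, m ≤ t. Because r = f and r | i, f | i. Since i | f, i = f. Since x = t and x | l, t | l. l | i, so t | i. i = f, so t | f. Since f > 0, t ≤ f. m ≤ t, so m ≤ f.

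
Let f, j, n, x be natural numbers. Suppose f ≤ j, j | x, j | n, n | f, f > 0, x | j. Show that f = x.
j | n and n | f, hence j | f. Since f > 0, j ≤ f. f ≤ j, so f = j. j | x and x | j, so j = x. f = j, so f = x.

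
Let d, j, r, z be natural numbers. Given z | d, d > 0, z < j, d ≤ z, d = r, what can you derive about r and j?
r < j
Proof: z | d and d > 0, hence z ≤ d. From d ≤ z, z = d. d = r, so z = r. Since z < j, r < j.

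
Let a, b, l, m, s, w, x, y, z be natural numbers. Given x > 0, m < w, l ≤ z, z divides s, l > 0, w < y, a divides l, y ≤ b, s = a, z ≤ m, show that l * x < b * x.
Since s = a and z divides s, z divides a. a divides l, so z divides l. From l > 0, z ≤ l. Since l ≤ z, z = l. m < w and w < y, so m < y. Since z ≤ m, z < y. Since z = l, l < y. Since y ≤ b, l < b. Using x > 0 and multiplying by a positive, l * x < b * x.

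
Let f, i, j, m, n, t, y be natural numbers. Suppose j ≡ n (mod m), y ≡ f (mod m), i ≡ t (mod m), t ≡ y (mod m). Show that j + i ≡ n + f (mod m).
From i ≡ t (mod m) and t ≡ y (mod m), i ≡ y (mod m). Since y ≡ f (mod m), i ≡ f (mod m). Since j ≡ n (mod m), j + i ≡ n + f (mod m).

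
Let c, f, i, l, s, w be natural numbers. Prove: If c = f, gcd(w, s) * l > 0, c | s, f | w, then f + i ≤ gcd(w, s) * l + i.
c = f and c | s, thus f | s. Since f | w, f | gcd(w, s). Then f | gcd(w, s) * l. gcd(w, s) * l > 0, so f ≤ gcd(w, s) * l. Then f + i ≤ gcd(w, s) * l + i.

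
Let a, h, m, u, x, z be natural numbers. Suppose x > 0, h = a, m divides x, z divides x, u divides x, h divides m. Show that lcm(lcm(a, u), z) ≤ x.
h = a and h divides m, hence a divides m. Since m divides x, a divides x. From u divides x, lcm(a, u) divides x. z divides x, so lcm(lcm(a, u), z) divides x. x > 0, so lcm(lcm(a, u), z) ≤ x.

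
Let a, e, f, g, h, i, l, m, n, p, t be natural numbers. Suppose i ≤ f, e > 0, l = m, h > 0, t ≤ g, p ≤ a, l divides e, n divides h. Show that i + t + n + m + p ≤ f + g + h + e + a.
Because i ≤ f and t ≤ g, i + t ≤ f + g. n divides h and h > 0, so n ≤ h. i + t ≤ f + g, so i + t + n ≤ f + g + h. Because l divides e and e > 0, l ≤ e. l = m, so m ≤ e. p ≤ a, so m + p ≤ e + a. i + t + n ≤ f + g + h, so i + t + n + m + p ≤ f + g + h + e + a.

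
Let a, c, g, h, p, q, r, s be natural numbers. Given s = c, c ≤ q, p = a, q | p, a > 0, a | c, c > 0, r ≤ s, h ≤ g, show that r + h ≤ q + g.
p = a and q | p, so q | a. a > 0, so q ≤ a. Since a | c and c > 0, a ≤ c. q ≤ a, so q ≤ c. c ≤ q, so c = q. s = c, so s = q. r ≤ s, so r ≤ q. Since h ≤ g, r + h ≤ q + g.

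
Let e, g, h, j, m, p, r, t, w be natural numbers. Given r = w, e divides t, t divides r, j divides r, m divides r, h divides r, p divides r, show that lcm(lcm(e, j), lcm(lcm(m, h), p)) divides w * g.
From e divides t and t divides r, e divides r. Since j divides r, lcm(e, j) divides r. Since m divides r and h divides r, lcm(m, h) divides r. p divides r, so lcm(lcm(m, h), p) divides r. lcm(e, j) divides r, so lcm(lcm(e, j), lcm(lcm(m, h), p)) divides r. Since r = w, lcm(lcm(e, j), lcm(lcm(m, h), p)) divides w. Then lcm(lcm(e, j), lcm(lcm(m, h), p)) divides w * g.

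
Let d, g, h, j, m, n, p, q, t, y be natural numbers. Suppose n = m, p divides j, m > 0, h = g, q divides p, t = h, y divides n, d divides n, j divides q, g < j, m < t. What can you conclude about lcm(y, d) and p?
lcm(y, d) < p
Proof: j divides q and q divides p, hence j divides p. p divides j, so j = p. y divides n and d divides n, so lcm(y, d) divides n. Since n = m, lcm(y, d) divides m. m > 0, so lcm(y, d) ≤ m. t = h and h = g, so t = g. m < t, so m < g. g < j, so m < j. Because lcm(y, d) ≤ m, lcm(y, d) < j. Since j = p, lcm(y, d) < p.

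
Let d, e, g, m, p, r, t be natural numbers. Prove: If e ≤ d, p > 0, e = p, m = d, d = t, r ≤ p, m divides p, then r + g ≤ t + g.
Since e = p and e ≤ d, p ≤ d. Because m = d and m divides p, d divides p. p > 0, so d ≤ p. p ≤ d, so p = d. Since d = t, p = t. r ≤ p, so r ≤ t. Then r + g ≤ t + g.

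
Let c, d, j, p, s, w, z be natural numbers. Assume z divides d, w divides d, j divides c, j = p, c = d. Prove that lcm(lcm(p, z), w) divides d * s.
c = d and j divides c, so j divides d. j = p, so p divides d. z divides d, so lcm(p, z) divides d. w divides d, so lcm(lcm(p, z), w) divides d. Then lcm(lcm(p, z), w) divides d * s.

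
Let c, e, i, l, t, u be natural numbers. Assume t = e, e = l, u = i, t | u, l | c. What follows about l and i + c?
l | i + c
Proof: Because t = e and e = l, t = l. Since u = i and t | u, t | i. Since t = l, l | i. l | c, so l | i + c.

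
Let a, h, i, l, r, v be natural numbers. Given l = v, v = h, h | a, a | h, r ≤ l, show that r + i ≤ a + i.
l = v and v = h, hence l = h. h | a and a | h, so h = a. Since l = h, l = a. r ≤ l, so r ≤ a. Then r + i ≤ a + i.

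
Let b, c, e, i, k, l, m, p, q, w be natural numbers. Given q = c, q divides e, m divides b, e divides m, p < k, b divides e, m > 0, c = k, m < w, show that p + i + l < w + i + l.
m divides b and b divides e, so m divides e. From e divides m, e = m. q = c and q divides e, so c divides e. e = m, so c divides m. Since c = k, k divides m. m > 0, so k ≤ m. p < k, so p < m. m < w, so p < w. Then p + i < w + i. Then p + i + l < w + i + l.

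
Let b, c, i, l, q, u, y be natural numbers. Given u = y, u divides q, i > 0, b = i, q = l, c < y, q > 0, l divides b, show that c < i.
Since u divides q and q > 0, u ≤ q. Since q = l, u ≤ l. Since u = y, y ≤ l. Since c < y, c < l. b = i and l divides b, thus l divides i. Since i > 0, l ≤ i. c < l, so c < i.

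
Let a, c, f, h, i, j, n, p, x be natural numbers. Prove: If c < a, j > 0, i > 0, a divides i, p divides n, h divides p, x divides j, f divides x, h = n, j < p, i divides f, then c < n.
Because a divides i and i > 0, a ≤ i. Since c < a, c < i. h = n and h divides p, therefore n divides p. p divides n, so p = n. Because i divides f and f divides x, i divides x. Since x divides j, i divides j. Because j > 0, i ≤ j. Since j < p, i < p. p = n, so i < n. c < i, so c < n.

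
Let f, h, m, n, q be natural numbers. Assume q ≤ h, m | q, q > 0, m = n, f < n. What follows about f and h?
f < h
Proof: m | q and q > 0, therefore m ≤ q. From q ≤ h, m ≤ h. Since m = n, n ≤ h. f < n, so f < h.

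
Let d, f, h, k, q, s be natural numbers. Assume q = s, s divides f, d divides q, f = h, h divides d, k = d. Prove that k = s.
Because q = s and d divides q, d divides s. Because f = h and s divides f, s divides h. h divides d, so s divides d. d divides s, so d = s. k = d, so k = s.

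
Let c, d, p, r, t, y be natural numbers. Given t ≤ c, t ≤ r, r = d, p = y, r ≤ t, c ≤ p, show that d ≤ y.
t ≤ r and r ≤ t, therefore t = r. Because r = d, t = d. From t ≤ c and c ≤ p, t ≤ p. t = d, so d ≤ p. Since p = y, d ≤ y.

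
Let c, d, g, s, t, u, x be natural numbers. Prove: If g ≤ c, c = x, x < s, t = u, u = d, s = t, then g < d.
c = x and g ≤ c, therefore g ≤ x. Because s = t and t = u, s = u. Since x < s, x < u. Because u = d, x < d. g ≤ x, so g < d.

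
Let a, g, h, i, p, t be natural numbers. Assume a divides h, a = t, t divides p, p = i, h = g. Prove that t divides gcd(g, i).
Since h = g and a divides h, a divides g. Since a = t, t divides g. p = i and t divides p, so t divides i. t divides g, so t divides gcd(g, i).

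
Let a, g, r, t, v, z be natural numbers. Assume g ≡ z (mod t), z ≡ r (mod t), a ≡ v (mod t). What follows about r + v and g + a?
r + v ≡ g + a (mod t)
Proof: g ≡ z (mod t) and z ≡ r (mod t), thus g ≡ r (mod t). Combined with a ≡ v (mod t), by adding congruences, g + a ≡ r + v (mod t). Then r + v ≡ g + a (mod t).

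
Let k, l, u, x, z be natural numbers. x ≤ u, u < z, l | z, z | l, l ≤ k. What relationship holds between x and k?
x < k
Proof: x ≤ u and u < z, therefore x < z. From l | z and z | l, l = z. l ≤ k, so z ≤ k. Since x < z, x < k.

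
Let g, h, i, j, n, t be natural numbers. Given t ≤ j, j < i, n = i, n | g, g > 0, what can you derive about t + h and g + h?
t + h < g + h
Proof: n | g and g > 0, therefore n ≤ g. From n = i, i ≤ g. Since j < i, j < g. t ≤ j, so t < g. Then t + h < g + h.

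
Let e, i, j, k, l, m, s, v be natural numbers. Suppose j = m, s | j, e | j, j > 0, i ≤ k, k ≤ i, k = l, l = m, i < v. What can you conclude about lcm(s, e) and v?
lcm(s, e) < v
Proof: s | j and e | j, thus lcm(s, e) | j. j > 0, so lcm(s, e) ≤ j. j = m, so lcm(s, e) ≤ m. Because i ≤ k and k ≤ i, i = k. k = l, so i = l. Since l = m, i = m. i < v, so m < v. Since lcm(s, e) ≤ m, lcm(s, e) < v.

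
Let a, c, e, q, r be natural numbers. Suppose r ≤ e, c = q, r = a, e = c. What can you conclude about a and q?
a ≤ q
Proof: e = c and c = q, hence e = q. Since r = a and r ≤ e, a ≤ e. e = q, so a ≤ q.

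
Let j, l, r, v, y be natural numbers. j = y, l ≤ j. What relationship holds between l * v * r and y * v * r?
l * v * r ≤ y * v * r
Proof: Since j = y and l ≤ j, l ≤ y. By multiplying by a non-negative, l * v ≤ y * v. By multiplying by a non-negative, l * v * r ≤ y * v * r.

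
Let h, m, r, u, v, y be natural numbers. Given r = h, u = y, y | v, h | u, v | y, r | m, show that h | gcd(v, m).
y | v and v | y, so y = v. u = y, so u = v. Because h | u, h | v. Because r = h and r | m, h | m. h | v, so h | gcd(v, m).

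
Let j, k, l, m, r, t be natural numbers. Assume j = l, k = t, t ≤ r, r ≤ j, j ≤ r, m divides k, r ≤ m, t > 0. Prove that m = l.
From k = t and m divides k, m divides t. t > 0, so m ≤ t. Since t ≤ r, m ≤ r. Since r ≤ m, m = r. Because r ≤ j and j ≤ r, r = j. Since m = r, m = j. j = l, so m = l.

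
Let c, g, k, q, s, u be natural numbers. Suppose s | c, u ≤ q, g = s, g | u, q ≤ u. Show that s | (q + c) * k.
u ≤ q and q ≤ u, hence u = q. Since g = s and g | u, s | u. Since u = q, s | q. Since s | c, s | q + c. Then s | (q + c) * k.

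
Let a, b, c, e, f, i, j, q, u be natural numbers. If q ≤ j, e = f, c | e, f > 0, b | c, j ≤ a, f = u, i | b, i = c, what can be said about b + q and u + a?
b + q ≤ u + a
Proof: i = c and i | b, therefore c | b. b | c, so c = b. e = f and c | e, thus c | f. Since f > 0, c ≤ f. c = b, so b ≤ f. Since f = u, b ≤ u. Since q ≤ j and j ≤ a, q ≤ a. Since b ≤ u, b + q ≤ u + a.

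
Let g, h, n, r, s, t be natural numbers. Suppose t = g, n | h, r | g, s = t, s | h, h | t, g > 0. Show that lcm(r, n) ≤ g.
s = t and s | h, hence t | h. Since h | t, h = t. Because t = g, h = g. Because n | h, n | g. r | g, so lcm(r, n) | g. g > 0, so lcm(r, n) ≤ g.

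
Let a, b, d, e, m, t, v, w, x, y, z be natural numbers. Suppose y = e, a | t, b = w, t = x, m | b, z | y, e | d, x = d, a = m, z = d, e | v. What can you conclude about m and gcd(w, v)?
m | gcd(w, v)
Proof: Since b = w and m | b, m | w. Because t = x and x = d, t = d. y = e and z | y, thus z | e. Since z = d, d | e. Since e | d, d = e. t = d, so t = e. a | t, so a | e. e | v, so a | v. a = m, so m | v. m | w, so m | gcd(w, v).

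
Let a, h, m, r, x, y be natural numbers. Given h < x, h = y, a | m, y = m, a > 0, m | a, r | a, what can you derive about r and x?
r < x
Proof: Because r | a and a > 0, r ≤ a. h = y and y = m, hence h = m. m | a and a | m, hence m = a. h = m, so h = a. h < x, so a < x. Since r ≤ a, r < x.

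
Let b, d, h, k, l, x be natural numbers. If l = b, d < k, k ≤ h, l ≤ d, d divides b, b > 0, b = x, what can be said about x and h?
x < h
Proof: From d divides b and b > 0, d ≤ b. l = b and l ≤ d, therefore b ≤ d. Since d ≤ b, d = b. Since b = x, d = x. d < k and k ≤ h, thus d < h. From d = x, x < h.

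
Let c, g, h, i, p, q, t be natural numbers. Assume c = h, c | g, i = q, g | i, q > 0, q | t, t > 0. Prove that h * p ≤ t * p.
i = q and g | i, so g | q. c | g, so c | q. Since c = h, h | q. From q > 0, h ≤ q. Since q | t and t > 0, q ≤ t. h ≤ q, so h ≤ t. Then h * p ≤ t * p.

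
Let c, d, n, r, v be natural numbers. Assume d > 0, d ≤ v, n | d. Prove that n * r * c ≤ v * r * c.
Because n | d and d > 0, n ≤ d. From d ≤ v, n ≤ v. Then n * r ≤ v * r. Then n * r * c ≤ v * r * c.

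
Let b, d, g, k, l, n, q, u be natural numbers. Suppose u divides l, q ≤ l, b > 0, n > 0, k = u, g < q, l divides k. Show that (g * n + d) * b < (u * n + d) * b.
Since k = u and l divides k, l divides u. u divides l, so l = u. q ≤ l, so q ≤ u. Since g < q, g < u. Using n > 0 and multiplying by a positive, g * n < u * n. Then g * n + d < u * n + d. Since b > 0, by multiplying by a positive, (g * n + d) * b < (u * n + d) * b.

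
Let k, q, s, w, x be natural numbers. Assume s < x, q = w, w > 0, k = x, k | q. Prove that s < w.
q = w and k | q, so k | w. Since w > 0, k ≤ w. k = x, so x ≤ w. From s < x, s < w.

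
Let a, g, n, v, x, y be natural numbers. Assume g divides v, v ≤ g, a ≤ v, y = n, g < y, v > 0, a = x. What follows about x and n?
x < n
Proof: g divides v and v > 0, hence g ≤ v. Since v ≤ g, v = g. Since a ≤ v, a ≤ g. Since a = x, x ≤ g. Since y = n and g < y, g < n. Because x ≤ g, x < n.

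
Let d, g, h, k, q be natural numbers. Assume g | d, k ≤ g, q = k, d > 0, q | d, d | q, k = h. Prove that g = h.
From d | q and q | d, d = q. q = k, so d = k. g | d and d > 0, hence g ≤ d. Since d = k, g ≤ k. Since k ≤ g, g = k. From k = h, g = h.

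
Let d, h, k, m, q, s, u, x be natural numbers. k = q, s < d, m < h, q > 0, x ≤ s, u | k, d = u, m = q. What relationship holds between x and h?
x < h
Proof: x ≤ s and s < d, thus x < d. d = u, so x < u. Because k = q and u | k, u | q. Since q > 0, u ≤ q. m = q and m < h, so q < h. u ≤ q, so u < h. x < u, so x < h.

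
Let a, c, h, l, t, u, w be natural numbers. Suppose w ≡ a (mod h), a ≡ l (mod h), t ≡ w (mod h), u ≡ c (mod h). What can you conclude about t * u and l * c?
t * u ≡ l * c (mod h)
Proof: Because t ≡ w (mod h) and w ≡ a (mod h), t ≡ a (mod h). Since a ≡ l (mod h), t ≡ l (mod h). Combining with u ≡ c (mod h), by multiplying congruences, t * u ≡ l * c (mod h).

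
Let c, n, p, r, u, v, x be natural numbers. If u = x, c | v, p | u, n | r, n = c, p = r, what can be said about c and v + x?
c | v + x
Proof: n = c and n | r, therefore c | r. p = r and p | u, therefore r | u. Because u = x, r | x. Since c | r, c | x. Since c | v, c | v + x.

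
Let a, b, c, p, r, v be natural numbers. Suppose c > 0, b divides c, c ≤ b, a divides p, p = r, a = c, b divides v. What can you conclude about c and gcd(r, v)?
c divides gcd(r, v)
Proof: a = c and a divides p, so c divides p. p = r, so c divides r. b divides c and c > 0, thus b ≤ c. c ≤ b, so b = c. b divides v, so c divides v. c divides r, so c divides gcd(r, v).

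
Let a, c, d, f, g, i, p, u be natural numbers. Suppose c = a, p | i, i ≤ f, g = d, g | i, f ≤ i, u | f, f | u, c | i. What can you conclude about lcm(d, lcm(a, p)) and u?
lcm(d, lcm(a, p)) | u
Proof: i ≤ f and f ≤ i, so i = f. Since f | u and u | f, f = u. Since i = f, i = u. Since g = d and g | i, d | i. c = a and c | i, therefore a | i. Since p | i, lcm(a, p) | i. Since d | i, lcm(d, lcm(a, p)) | i. Since i = u, lcm(d, lcm(a, p)) | u.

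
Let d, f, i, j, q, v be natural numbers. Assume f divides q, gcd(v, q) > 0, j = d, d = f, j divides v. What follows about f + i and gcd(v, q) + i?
f + i ≤ gcd(v, q) + i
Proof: From j = d and d = f, j = f. Since j divides v, f divides v. Since f divides q, f divides gcd(v, q). gcd(v, q) > 0, so f ≤ gcd(v, q). Then f + i ≤ gcd(v, q) + i.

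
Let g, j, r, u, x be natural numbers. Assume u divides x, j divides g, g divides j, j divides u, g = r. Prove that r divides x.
j divides g and g divides j, therefore j = g. Since g = r, j = r. j divides u and u divides x, thus j divides x. Since j = r, r divides x.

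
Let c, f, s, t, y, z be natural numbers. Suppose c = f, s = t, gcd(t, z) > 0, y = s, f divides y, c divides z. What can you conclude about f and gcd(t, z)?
f ≤ gcd(t, z)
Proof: Because y = s and s = t, y = t. Since f divides y, f divides t. c = f and c divides z, therefore f divides z. f divides t, so f divides gcd(t, z). Since gcd(t, z) > 0, f ≤ gcd(t, z).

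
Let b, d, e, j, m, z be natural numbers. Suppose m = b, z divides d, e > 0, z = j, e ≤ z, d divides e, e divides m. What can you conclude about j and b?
j divides b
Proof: z divides d and d divides e, so z divides e. From e > 0, z ≤ e. Since e ≤ z, e = z. Since z = j, e = j. From m = b and e divides m, e divides b. Since e = j, j divides b.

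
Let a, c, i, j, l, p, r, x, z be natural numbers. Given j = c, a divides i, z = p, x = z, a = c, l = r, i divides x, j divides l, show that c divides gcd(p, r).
Since a = c and a divides i, c divides i. Because x = z and i divides x, i divides z. From c divides i, c divides z. Since z = p, c divides p. j = c and j divides l, therefore c divides l. l = r, so c divides r. From c divides p, c divides gcd(p, r).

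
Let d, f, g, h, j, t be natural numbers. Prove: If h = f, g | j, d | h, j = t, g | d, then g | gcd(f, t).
g | d and d | h, therefore g | h. Since h = f, g | f. j = t and g | j, therefore g | t. g | f, so g | gcd(f, t).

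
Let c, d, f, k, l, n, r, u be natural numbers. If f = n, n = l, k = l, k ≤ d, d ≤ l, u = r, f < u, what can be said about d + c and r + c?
d + c < r + c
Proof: f = n and n = l, hence f = l. From k = l and k ≤ d, l ≤ d. d ≤ l, so l = d. f = l, so f = d. From u = r and f < u, f < r. From f = d, d < r. Then d + c < r + c.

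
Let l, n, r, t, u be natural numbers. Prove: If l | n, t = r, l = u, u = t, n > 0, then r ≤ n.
From u = t and t = r, u = r. l = u and l | n, therefore u | n. Since n > 0, u ≤ n. Since u = r, r ≤ n.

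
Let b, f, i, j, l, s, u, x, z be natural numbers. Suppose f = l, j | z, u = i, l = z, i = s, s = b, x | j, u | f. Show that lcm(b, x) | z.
From i = s and s = b, i = b. u = i and u | f, so i | f. Because f = l, i | l. Since i = b, b | l. l = z, so b | z. From x | j and j | z, x | z. Because b | z, lcm(b, x) | z.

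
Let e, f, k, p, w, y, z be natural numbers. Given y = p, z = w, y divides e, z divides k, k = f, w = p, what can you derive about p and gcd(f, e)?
p divides gcd(f, e)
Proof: z = w and w = p, so z = p. Because k = f and z divides k, z divides f. Since z = p, p divides f. Because y = p and y divides e, p divides e. p divides f, so p divides gcd(f, e).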